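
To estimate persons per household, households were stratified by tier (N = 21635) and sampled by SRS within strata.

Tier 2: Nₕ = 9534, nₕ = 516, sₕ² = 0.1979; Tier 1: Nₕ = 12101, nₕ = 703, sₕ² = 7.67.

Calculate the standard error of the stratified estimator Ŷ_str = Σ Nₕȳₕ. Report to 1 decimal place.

1240.1

Var(Ŷ_str) = Σₕ Nₕ²(1 − fₕ)sₕ²/nₕ.
Tier 2: 9534²·(1 − 516/9534)·0.1979/516 = 32974.747.
Tier 1: 12101²·(1 − 703/12101)·7.67/703 = 1.5048387 × 10^6.
Sum = 1.5378134 × 10^6.
SE = √(1.5378134 × 10^6) = 1240.1.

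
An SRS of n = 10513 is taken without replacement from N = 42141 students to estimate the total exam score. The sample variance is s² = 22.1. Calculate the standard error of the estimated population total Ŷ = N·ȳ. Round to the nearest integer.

1674

Var(Ŷ) = N²·Var(ȳ) = N²·(1 − n/N)·s²/n.
f = 10513/42141 = 0.24947201; Var(ȳ) = 0.75052799·22.1/10513 = 0.0015777293.
Var(Ŷ) = 42141² · 0.0015777293 = 2.8018325 × 10^6.
SE(Ŷ) = √(2.8018325 × 10^6) = 1674.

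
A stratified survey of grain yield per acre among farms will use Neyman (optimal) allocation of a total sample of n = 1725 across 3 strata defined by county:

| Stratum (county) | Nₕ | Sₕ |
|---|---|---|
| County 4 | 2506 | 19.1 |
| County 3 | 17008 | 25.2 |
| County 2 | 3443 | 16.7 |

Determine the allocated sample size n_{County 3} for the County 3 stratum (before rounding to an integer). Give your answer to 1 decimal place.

1384.6

Neyman allocation: nₕ = n·NₕSₕ / Σⱼ NⱼSⱼ.
Σ NⱼSⱼ = 2506·19.1 + 17008·25.2 + 3443·16.7 = 533964.3.
n_{County 3} = 1725·17008·25.2 / 533964.3 = 1384.6.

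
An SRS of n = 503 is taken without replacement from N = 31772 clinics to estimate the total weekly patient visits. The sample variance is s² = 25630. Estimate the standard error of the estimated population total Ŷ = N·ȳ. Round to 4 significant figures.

Var(Ŷ) = N²·Var(ȳ) = N²·(1 − n/N)·s²/n.
f = 503/31772 = 0.01583155; Var(ȳ) = 0.98416845·25630/503 = 50.147589.
Var(Ŷ) = 31772² · 50.147589 = 5.0621984 × 10^10.
SE(Ŷ) = √(5.0621984 × 10^10) = 225000.

225000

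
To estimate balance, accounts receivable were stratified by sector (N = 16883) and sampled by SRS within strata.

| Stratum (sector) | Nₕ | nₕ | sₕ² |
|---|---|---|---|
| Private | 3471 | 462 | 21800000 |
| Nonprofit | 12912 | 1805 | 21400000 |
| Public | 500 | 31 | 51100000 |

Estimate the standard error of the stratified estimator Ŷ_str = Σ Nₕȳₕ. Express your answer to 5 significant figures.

1.6061 × 10^6

Var(Ŷ_str) = Σₕ Nₕ²(1 − fₕ)sₕ²/nₕ.
Private: 3471²·(1 − 462/3471)·21800000/462 = 4.928234 × 10^11.
Nonprofit: 12912²·(1 − 1805/12912)·21400000/1805 = 1.7003051 × 10^12.
Public: 500²·(1 − 31/500)·51100000/31 = 3.8654677 × 10^11.
Sum = 2.5796753 × 10^12.
SE = √(2.5796753 × 10^12) = 1.6061 × 10^6.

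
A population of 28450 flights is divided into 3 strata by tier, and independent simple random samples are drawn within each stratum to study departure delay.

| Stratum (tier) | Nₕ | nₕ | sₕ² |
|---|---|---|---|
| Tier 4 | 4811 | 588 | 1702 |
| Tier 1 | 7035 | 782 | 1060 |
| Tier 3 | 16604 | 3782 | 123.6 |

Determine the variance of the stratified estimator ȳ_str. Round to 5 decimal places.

Var(ȳ_str) = Σₕ Wₕ²(1 − fₕ)sₕ²/nₕ with Wₕ = Nₕ/N, N = 28450.
Tier 4: Wₕ = 0.16910369; term = 0.16910369²·(1 − 0.12221991)·1702/588 = 0.072656442.
Tier 1: Wₕ = 0.24727592; term = 0.24727592²·(1 − 0.11115849)·1060/782 = 0.073669395.
Tier 3: Wₕ = 0.58362039; term = 0.58362039²·(1 − 0.22777644)·123.6/3782 = 0.008596089.
Sum = 0.15492193.

0.15492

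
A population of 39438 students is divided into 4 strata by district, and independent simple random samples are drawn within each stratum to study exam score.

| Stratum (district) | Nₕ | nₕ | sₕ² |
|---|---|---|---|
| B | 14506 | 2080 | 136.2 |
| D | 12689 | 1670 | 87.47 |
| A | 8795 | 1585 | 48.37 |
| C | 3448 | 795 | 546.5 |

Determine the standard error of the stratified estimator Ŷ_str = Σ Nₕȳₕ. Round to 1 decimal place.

5229.7

Var(Ŷ_str) = Σₕ Nₕ²(1 − fₕ)sₕ²/nₕ.
B: 14506²·(1 − 2080/14506)·136.2/2080 = 1.1803011 × 10^7.
D: 12689²·(1 − 1670/12689)·87.47/1670 = 7.3233912 × 10^6.
A: 8795²·(1 − 1585/8795)·48.37/1585 = 1.9351647 × 10^6.
C: 3448²·(1 − 795/3448)·546.5/795 = 6.2882174 × 10^6.
Sum = 2.7349784 × 10^7.
SE = √(2.7349784 × 10^7) = 5229.7.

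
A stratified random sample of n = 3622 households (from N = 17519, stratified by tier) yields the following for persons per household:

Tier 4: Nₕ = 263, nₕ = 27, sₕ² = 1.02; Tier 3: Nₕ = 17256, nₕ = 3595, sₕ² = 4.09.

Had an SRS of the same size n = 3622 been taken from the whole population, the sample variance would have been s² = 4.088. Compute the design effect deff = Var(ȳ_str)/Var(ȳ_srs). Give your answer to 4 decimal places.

Var(ȳ_str) = Σ Wₕ²(1−fₕ)sₕ²/nₕ with Wₕ = Nₕ/17519:
  Tier 4: (263/17519)²·(1−27/263)·1.02/27 = 7.6398623 × 10^-6
  Tier 3: (17256/17519)²·(1−3595/17256)·4.09/3595 = 8.7383294 × 10^-4
  → Var(ȳ_str) = 8.814728 × 10^-4.
Var(ȳ_srs) = (1 − 3622/17519)·4.088/3622 = 8.9531155 × 10^-4.
deff = (8.814728 × 10^-4) / (8.9531155 × 10^-4) = 0.9845.

0.9845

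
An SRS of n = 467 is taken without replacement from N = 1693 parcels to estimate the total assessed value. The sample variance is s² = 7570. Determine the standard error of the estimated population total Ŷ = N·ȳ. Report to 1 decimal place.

Var(Ŷ) = N²·Var(ȳ) = N²·(1 − n/N)·s²/n.
f = 467/1693 = 0.27584170; Var(ȳ) = 0.72415830·7570/467 = 11.738497.
Var(Ŷ) = 1693² · 11.738497 = 3.3645455 × 10^7.
SE(Ŷ) = √(3.3645455 × 10^7) = 5800.5.

5800.5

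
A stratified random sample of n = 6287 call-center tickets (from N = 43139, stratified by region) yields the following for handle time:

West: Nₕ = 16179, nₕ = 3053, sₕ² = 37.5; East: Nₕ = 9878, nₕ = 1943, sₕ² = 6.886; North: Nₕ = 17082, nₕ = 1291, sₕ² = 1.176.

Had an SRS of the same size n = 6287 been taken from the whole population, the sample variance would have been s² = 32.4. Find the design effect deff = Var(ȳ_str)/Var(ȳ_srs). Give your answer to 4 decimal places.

0.3823

Var(ȳ_str) = Σ Wₕ²(1−fₕ)sₕ²/nₕ with Wₕ = Nₕ/43139:
  West: (16179/43139)²·(1−3053/16179)·37.5/3053 = 0.0014016784
  East: (9878/43139)²·(1−1943/9878)·6.886/1943 = 1.4926914 × 10^-4
  North: (17082/43139)²·(1−1291/17082)·1.176/1291 = 1.3203506 × 10^-4
  → Var(ȳ_str) = 0.0016829826.
Var(ȳ_srs) = (1 − 6287/43139)·32.4/6287 = 0.0044024308.
deff = 0.0016829826 / 0.0044024308 = 0.3823.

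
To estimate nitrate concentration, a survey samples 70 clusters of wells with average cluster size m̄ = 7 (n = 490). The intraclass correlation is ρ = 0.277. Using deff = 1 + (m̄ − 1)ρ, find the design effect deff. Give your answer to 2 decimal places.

deff = 1 + (7 − 1)·0.277 = 1 + 1.662 = 2.662.

2.66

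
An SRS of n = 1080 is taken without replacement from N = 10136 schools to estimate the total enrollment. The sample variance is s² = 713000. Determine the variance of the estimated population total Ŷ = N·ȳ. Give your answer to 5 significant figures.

6.0599 × 10^10

Var(Ŷ) = N²·Var(ȳ) = N²·(1 − n/N)·s²/n.
f = 1080/10136 = 0.10655091; Var(ȳ) = 0.89344909·713000/1080 = 589.84185.
Var(Ŷ) = 10136² · 589.84185 = 6.0599465 × 10^10.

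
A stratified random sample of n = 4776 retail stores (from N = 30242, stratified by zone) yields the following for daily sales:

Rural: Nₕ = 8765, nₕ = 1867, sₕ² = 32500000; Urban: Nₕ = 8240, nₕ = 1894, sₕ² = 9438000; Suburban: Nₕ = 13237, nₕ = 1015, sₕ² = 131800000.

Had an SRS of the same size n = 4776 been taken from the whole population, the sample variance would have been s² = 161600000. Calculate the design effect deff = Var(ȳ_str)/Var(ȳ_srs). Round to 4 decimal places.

Var(ȳ_str) = Σ Wₕ²(1−fₕ)sₕ²/nₕ with Wₕ = Nₕ/30242:
  Rural: (8765/30242)²·(1−1867/8765)·32500000/1867 = 1150.7822
  Urban: (8240/30242)²·(1−1894/8240)·9438000/1894 = 284.90906
  Suburban: (13237/30242)²·(1−1015/13237)·131800000/1015 = 22969.958
  → Var(ȳ_str) = 24405.649.
Var(ȳ_srs) = (1 − 4776/30242)·161600000/4776 = 28492.284.
deff = 24405.649 / 28492.284 = 0.8566.

0.8566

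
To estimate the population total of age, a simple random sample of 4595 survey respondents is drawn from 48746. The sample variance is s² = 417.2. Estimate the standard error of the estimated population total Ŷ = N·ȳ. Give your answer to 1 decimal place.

13978.8

Var(Ŷ) = N²·Var(ȳ) = N²·(1 − n/N)·s²/n.
f = 4595/48746 = 0.09426414; Var(ȳ) = 0.90573586·417.2/4595 = 0.082235691.
Var(Ŷ) = 48746² · 0.082235691 = 1.9540619 × 10^8.
SE(Ŷ) = √(1.9540619 × 10^8) = 13978.8.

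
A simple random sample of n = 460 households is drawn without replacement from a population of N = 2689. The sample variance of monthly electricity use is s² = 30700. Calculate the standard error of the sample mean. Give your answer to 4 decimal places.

7.4379

Under SRS without replacement, Var(ȳ) = (1 − f)·s²/n with f = n/N = 460/2689 = 0.17106731.
Var(ȳ) = (1 − 0.17106731)·30700/460 = 0.82893269·66.73913 = 55.322247.
SE(ȳ) = √(55.322247) = 7.4379.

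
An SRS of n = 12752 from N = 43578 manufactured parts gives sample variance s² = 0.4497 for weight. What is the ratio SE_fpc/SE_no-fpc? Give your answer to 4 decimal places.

0.8411

f = n/N = 12752/43578 = 0.29262472.
SE_no-fpc = √(s²/n) = 0.0059384389; SE_fpc = √((1−f)s²/n) = 0.00499456.
Ratio = √(1−f) = 0.84105605.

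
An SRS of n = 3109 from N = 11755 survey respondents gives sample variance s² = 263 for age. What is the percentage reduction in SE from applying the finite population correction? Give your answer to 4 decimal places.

f = n/N = 3109/11755 = 0.26448320.
SE_no-fpc = √(s²/n) = 0.29084896; SE_fpc = √((1−f)s²/n) = 0.24943869.
Ratio = √(1−f) = 0.85762276. Reduction = 100·(1 − 0.85762276) = 14.2377%.

14.2377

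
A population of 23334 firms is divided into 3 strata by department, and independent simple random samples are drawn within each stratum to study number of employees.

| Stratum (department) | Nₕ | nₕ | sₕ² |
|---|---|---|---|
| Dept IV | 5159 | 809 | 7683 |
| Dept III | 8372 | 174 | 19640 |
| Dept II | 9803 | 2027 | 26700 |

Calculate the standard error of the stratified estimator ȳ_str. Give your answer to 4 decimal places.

Var(ȳ_str) = Σₕ Wₕ²(1 − fₕ)sₕ²/nₕ with Wₕ = Nₕ/N, N = 23334.
Dept IV: Wₕ = 0.22109368; term = 0.22109368²·(1 − 0.15681334)·7683/809 = 0.39143415.
Dept III: Wₕ = 0.35878975; term = 0.35878975²·(1 − 0.02078356)·19640/174 = 14.228233.
Dept II: Wₕ = 0.42011657; term = 0.42011657²·(1 − 0.20677344)·26700/2027 = 1.8441421.
Sum = 16.463809.
SE = √(16.463809) = 4.0576.

4.0576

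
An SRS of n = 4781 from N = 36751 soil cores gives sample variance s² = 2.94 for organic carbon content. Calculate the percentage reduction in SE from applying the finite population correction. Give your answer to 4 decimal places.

f = n/N = 4781/36751 = 0.13009170.
SE_no-fpc = √(s²/n) = 0.024797865; SE_fpc = √((1−f)s²/n) = 0.02312869.
Ratio = √(1−f) = 0.93268875. Reduction = 100·(1 − 0.93268875) = 6.7311%.

6.7311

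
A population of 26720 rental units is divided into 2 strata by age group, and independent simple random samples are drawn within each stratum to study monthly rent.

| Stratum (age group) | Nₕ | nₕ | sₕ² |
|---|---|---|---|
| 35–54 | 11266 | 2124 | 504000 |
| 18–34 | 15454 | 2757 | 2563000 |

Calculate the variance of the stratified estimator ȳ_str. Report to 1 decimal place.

Var(ȳ_str) = Σₕ Wₕ²(1 − fₕ)sₕ²/nₕ with Wₕ = Nₕ/N, N = 26720.
35–54: Wₕ = 0.42163174; term = 0.42163174²·(1 − 0.18853187)·504000/2124 = 34.230566.
18–34: Wₕ = 0.57836826; term = 0.57836826²·(1 − 0.17840041)·2563000/2757 = 255.49415.
Sum = 289.72472.

289.7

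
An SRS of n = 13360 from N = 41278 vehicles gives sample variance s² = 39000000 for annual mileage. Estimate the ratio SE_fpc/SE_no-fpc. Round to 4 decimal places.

f = n/N = 13360/41278 = 0.32365909.
SE_no-fpc = √(s²/n) = 54.029267; SE_fpc = √((1−f)s²/n) = 44.433641.
Ratio = √(1−f) = 0.82239948.

0.8224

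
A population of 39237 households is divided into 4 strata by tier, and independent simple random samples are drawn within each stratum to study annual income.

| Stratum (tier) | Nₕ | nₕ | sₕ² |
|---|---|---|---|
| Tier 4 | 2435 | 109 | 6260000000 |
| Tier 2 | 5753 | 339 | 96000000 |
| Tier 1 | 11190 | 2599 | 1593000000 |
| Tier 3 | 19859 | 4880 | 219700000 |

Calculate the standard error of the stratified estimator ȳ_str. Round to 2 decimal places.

513.79

Var(ȳ_str) = Σₕ Wₕ²(1 − fₕ)sₕ²/nₕ with Wₕ = Nₕ/N, N = 39237.
Tier 4: Wₕ = 0.06205877; term = 0.06205877²·(1 − 0.04476386)·6260000000/109 = 211283.18.
Tier 2: Wₕ = 0.14662181; term = 0.14662181²·(1 − 0.05892578)·96000000/339 = 5729.1814.
Tier 1: Wₕ = 0.28519000; term = 0.28519000²·(1 − 0.23226095)·1593000000/2599 = 38272.93.
Tier 3: Wₕ = 0.50612942; term = 0.50612942²·(1 − 0.24573241)·219700000/4880 = 8698.7899.
Sum = 263984.08.
SE = √(263984.08) = 513.79.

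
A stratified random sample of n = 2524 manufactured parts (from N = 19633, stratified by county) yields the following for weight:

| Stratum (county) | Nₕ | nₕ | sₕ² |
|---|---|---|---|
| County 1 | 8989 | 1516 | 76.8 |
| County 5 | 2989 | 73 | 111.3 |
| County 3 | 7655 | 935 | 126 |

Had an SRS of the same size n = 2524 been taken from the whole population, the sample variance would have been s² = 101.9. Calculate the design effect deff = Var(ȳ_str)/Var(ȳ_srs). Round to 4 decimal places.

Var(ȳ_str) = Σ Wₕ²(1−fₕ)sₕ²/nₕ with Wₕ = Nₕ/19633:
  County 1: (8989/19633)²·(1−1516/8989)·76.8/1516 = 0.0088286652
  County 5: (2989/19633)²·(1−73/2989)·111.3/73 = 0.034475645
  County 3: (7655/19633)²·(1−935/7655)·126/935 = 0.01798457
  → Var(ȳ_str) = 0.06128888.
Var(ȳ_srs) = (1 − 2524/19633)·101.9/2524 = 0.035182184.
deff = 0.06128888 / 0.035182184 = 1.7420.

1.7420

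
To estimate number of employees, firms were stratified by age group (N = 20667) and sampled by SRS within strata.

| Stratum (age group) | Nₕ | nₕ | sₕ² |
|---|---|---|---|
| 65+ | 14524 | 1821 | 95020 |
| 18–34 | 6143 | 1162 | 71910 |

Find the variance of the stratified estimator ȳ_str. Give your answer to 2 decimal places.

Var(ȳ_str) = Σₕ Wₕ²(1 − fₕ)sₕ²/nₕ with Wₕ = Nₕ/N, N = 20667.
65+: Wₕ = 0.70276286; term = 0.70276286²·(1 − 0.12537868)·95020/1821 = 22.53942.
18–34: Wₕ = 0.29723714; term = 0.29723714²·(1 − 0.18915839)·71910/1162 = 4.4332818.
Sum = 26.972702.

26.97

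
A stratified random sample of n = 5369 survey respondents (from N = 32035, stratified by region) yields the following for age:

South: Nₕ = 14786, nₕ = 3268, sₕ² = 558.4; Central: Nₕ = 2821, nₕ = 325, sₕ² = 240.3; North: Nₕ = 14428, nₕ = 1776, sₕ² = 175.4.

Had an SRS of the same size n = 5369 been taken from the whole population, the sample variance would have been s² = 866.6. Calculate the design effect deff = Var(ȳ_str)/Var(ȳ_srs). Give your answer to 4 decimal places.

0.3796

Var(ȳ_str) = Σ Wₕ²(1−fₕ)sₕ²/nₕ with Wₕ = Nₕ/32035:
  South: (14786/32035)²·(1−3268/14786)·558.4/3268 = 0.028355785
  Central: (2821/32035)²·(1−325/2821)·240.3/325 = 0.0050730439
  North: (14428/32035)²·(1−1776/14428)·175.4/1776 = 0.017567198
  → Var(ȳ_str) = 0.050996027.
Var(ȳ_srs) = (1 − 5369/32035)·866.6/5369 = 0.13435642.
deff = 0.050996027 / 0.13435642 = 0.3796.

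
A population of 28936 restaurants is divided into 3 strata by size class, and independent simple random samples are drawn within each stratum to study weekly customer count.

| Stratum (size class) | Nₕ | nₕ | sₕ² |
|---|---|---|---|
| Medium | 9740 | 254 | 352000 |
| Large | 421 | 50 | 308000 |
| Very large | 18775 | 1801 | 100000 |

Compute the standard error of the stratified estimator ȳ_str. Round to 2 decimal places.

13.24

Var(ȳ_str) = Σₕ Wₕ²(1 − fₕ)sₕ²/nₕ with Wₕ = Nₕ/N, N = 28936.
Medium: Wₕ = 0.33660492; term = 0.33660492²·(1 − 0.02607803)·352000/254 = 152.92343.
Large: Wₕ = 0.01454935; term = 0.01454935²·(1 − 0.11876485)·308000/50 = 1.149105.
Very large: Wₕ = 0.64884573; term = 0.64884573²·(1 − 0.09592543)·100000/1801 = 21.133598.
Sum = 175.20613.
SE = √(175.20613) = 13.24.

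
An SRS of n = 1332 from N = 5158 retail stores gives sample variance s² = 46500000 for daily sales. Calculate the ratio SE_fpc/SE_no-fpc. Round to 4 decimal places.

f = n/N = 1332/5158 = 0.25823963.
SE_no-fpc = √(s²/n) = 186.84194; SE_fpc = √((1−f)s²/n) = 160.91857.
Ratio = √(1−f) = 0.86125511.

0.8613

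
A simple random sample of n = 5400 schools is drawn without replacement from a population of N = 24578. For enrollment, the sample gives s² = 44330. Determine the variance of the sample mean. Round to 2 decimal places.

Under SRS without replacement, Var(ȳ) = (1 − f)·s²/n with f = n/N = 5400/24578 = 0.21970868.
Var(ȳ) = (1 − 0.21970868)·44330/5400 = 0.78029132·8.2092593 = 6.4056137.

6.41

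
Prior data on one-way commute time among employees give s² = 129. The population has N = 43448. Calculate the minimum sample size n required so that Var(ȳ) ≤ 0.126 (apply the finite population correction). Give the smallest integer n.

Without fpc, n₀ = s²/D = 129/0.126 = 1023.8095.
With fpc, (1 − n/N)·s²/n ≤ D requires n ≥ n₀/(1 + n₀/N) = 1023.8095/(1 + 1023.8095/43448) = 1000.2398.
Rounding up, n = 1001.

1001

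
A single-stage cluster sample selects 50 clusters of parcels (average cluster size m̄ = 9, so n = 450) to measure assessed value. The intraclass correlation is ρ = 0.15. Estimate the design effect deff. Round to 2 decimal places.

deff = 1 + (9 − 1)·0.15 = 1 + 1.2 = 2.2.

2.20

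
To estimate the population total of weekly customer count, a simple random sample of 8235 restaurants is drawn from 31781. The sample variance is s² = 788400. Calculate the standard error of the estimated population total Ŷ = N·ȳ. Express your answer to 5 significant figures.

Var(Ŷ) = N²·Var(ȳ) = N²·(1 − n/N)·s²/n.
f = 8235/31781 = 0.25911708; Var(ȳ) = 0.74088292·788400/8235 = 70.93043.
Var(Ŷ) = 31781² · 70.93043 = 7.1642001 × 10^10.
SE(Ŷ) = √(7.1642001 × 10^10) = 267660.

267660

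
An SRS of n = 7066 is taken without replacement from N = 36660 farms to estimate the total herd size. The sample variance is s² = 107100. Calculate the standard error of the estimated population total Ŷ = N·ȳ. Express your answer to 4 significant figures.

Var(Ŷ) = N²·Var(ȳ) = N²·(1 − n/N)·s²/n.
f = 7066/36660 = 0.19274414; Var(ȳ) = 0.80725586·107100/7066 = 12.23565.
Var(Ŷ) = 36660² · 12.23565 = 1.644417 × 10^10.
SE(Ŷ) = √(1.644417 × 10^10) = 128200.

128200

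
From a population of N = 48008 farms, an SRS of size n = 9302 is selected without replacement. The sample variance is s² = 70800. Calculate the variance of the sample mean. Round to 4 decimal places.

Under SRS without replacement, Var(ȳ) = (1 − f)·s²/n with f = n/N = 9302/48008 = 0.19375937.
Var(ȳ) = (1 − 0.19375937)·70800/9302 = 0.80624063·7.6112664 = 6.1365122.

6.1365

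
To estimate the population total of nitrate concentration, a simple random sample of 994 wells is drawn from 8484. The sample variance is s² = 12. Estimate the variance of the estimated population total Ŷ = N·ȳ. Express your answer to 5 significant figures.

767140

Var(Ŷ) = N²·Var(ȳ) = N²·(1 − n/N)·s²/n.
f = 994/8484 = 0.11716172; Var(ȳ) = 0.88283828·12/994 = 0.010658007.
Var(Ŷ) = 8484² · 0.010658007 = 767144.76.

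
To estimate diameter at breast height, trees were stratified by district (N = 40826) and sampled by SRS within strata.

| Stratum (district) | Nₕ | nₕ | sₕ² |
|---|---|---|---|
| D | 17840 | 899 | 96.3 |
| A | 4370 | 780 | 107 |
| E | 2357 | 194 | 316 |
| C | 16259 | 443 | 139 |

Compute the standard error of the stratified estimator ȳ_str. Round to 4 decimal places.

0.2722

Var(ȳ_str) = Σₕ Wₕ²(1 − fₕ)sₕ²/nₕ with Wₕ = Nₕ/N, N = 40826.
D: Wₕ = 0.43697644; term = 0.43697644²·(1 − 0.05039238)·96.3/899 = 0.01942347.
A: Wₕ = 0.10703963; term = 0.10703963²·(1 − 0.17848970)·107/780 = 0.0012911937.
E: Wₕ = 0.05773282; term = 0.05773282²·(1 − 0.08230802)·316/194 = 0.0049822761.
C: Wₕ = 0.39825111; term = 0.39825111²·(1 − 0.02724645)·139/443 = 0.048409199.
Sum = 0.074106139.
SE = √(0.074106139) = 0.2722.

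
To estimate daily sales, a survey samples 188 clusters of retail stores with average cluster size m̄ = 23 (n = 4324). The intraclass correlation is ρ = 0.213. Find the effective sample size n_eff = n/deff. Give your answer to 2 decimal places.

deff = 1 + (23 − 1)·0.213 = 1 + 4.686 = 5.686.
n_eff = 4324 / 5.686 = 760.46.

760.46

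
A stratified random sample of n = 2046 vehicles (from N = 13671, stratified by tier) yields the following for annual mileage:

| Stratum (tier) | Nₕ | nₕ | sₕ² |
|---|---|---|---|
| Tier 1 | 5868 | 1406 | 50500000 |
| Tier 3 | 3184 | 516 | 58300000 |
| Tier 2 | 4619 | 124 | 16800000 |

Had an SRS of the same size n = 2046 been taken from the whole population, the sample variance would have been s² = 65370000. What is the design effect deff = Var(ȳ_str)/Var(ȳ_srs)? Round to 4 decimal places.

0.9282

Var(ȳ_str) = Σ Wₕ²(1−fₕ)sₕ²/nₕ with Wₕ = Nₕ/13671:
  Tier 1: (5868/13671)²·(1−1406/5868)·50500000/1406 = 5031.8208
  Tier 3: (3184/13671)²·(1−516/3184)·58300000/516 = 5135.4342
  Tier 2: (4619/13671)²·(1−124/4619)·16800000/124 = 15050.977
  → Var(ȳ_str) = 25218.232.
Var(ȳ_srs) = (1 − 2046/13671)·65370000/2046 = 27168.492.
deff = 25218.232 / 27168.492 = 0.9282.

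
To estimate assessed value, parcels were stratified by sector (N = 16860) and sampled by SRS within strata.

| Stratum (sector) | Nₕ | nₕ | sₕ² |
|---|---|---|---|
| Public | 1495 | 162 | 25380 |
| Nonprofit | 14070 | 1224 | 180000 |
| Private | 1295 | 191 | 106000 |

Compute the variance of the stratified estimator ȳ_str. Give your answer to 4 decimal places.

Var(ȳ_str) = Σₕ Wₕ²(1 − fₕ)sₕ²/nₕ with Wₕ = Nₕ/N, N = 16860.
Public: Wₕ = 0.08867141; term = 0.08867141²·(1 − 0.10836120)·25380/162 = 1.0983299.
Nonprofit: Wₕ = 0.83451957; term = 0.83451957²·(1 − 0.08699360)·180000/1224 = 93.505673.
Private: Wₕ = 0.07680902; term = 0.07680902²·(1 − 0.14749035)·106000/191 = 2.7912337.
Sum = 97.395237.

97.3952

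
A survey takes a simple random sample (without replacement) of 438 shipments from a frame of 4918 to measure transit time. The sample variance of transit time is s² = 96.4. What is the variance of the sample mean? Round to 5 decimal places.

0.20049

Under SRS without replacement, Var(ȳ) = (1 − f)·s²/n with f = n/N = 438/4918 = 0.08906059.
Var(ȳ) = (1 − 0.08906059)·96.4/438 = 0.91093941·0.22009132 = 0.20048986.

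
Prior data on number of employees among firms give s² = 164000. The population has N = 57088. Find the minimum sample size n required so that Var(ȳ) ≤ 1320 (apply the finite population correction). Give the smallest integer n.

124

Without fpc, n₀ = s²/D = 164000/1320 = 124.2424.
With fpc, (1 − n/N)·s²/n ≤ D requires n ≥ n₀/(1 + n₀/N) = 124.2424/(1 + 124.2424/57088) = 123.9726.
Rounding up, n = 124.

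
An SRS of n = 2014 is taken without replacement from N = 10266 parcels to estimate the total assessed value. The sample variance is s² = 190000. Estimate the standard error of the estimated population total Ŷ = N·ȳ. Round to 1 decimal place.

Var(Ŷ) = N²·Var(ȳ) = N²·(1 − n/N)·s²/n.
f = 2014/10266 = 0.19618157; Var(ȳ) = 0.80381843·190000/2014 = 75.831927.
Var(Ŷ) = 10266² · 75.831927 = 7.9919841 × 10^9.
SE(Ŷ) = √(7.9919841 × 10^9) = 89397.9.

89397.9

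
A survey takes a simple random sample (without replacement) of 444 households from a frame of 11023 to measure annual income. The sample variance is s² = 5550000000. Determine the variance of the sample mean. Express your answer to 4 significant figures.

1.200 × 10^7

Under SRS without replacement, Var(ȳ) = (1 − f)·s²/n with f = n/N = 444/11023 = 0.04027942.
Var(ȳ) = (1 − 0.04027942)·5550000000/444 = 0.95972058·1.25 × 10^7 = 1.1996507 × 10^7.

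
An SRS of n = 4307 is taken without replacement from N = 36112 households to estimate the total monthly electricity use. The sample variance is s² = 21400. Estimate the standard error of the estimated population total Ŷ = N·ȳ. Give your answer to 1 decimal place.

75542.8

Var(Ŷ) = N²·Var(ȳ) = N²·(1 − n/N)·s²/n.
f = 4307/36112 = 0.11926783; Var(ȳ) = 0.88073217·21400/4307 = 4.3760549.
Var(Ŷ) = 36112² · 4.3760549 = 5.7067106 × 10^9.
SE(Ŷ) = √(5.7067106 × 10^9) = 75542.8.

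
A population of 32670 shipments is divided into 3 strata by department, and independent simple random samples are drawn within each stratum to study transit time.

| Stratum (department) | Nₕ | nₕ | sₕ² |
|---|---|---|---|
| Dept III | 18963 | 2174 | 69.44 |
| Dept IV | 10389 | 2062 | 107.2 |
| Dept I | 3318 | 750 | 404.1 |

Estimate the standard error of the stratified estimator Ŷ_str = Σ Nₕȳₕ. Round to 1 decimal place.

4388.3

Var(Ŷ_str) = Σₕ Nₕ²(1 − fₕ)sₕ²/nₕ.
Dept III: 18963²·(1 − 2174/18963)·69.44/2174 = 1.0169089 × 10^7.
Dept IV: 10389²·(1 − 2062/10389)·107.2/2062 = 4.4974717 × 10^6.
Dept I: 3318²·(1 − 750/3318)·404.1/750 = 4.5909122 × 10^6.
Sum = 1.9257473 × 10^7.
SE = √(1.9257473 × 10^7) = 4388.3.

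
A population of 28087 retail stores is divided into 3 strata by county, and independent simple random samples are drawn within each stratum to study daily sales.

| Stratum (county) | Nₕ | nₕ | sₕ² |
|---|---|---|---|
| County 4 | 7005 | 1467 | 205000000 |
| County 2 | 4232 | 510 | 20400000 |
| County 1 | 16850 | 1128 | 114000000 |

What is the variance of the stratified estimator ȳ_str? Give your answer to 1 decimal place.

41609.0

Var(ȳ_str) = Σₕ Wₕ²(1 − fₕ)sₕ²/nₕ with Wₕ = Nₕ/N, N = 28087.
County 4: Wₕ = 0.24940364; term = 0.24940364²·(1 − 0.20942184)·205000000/1467 = 6871.8573.
County 2: Wₕ = 0.15067469; term = 0.15067469²·(1 − 0.12051040)·20400000/510 = 798.67724.
County 1: Wₕ = 0.59992167; term = 0.59992167²·(1 − 0.06694362)·114000000/1128 = 33938.508.
Sum = 41609.043.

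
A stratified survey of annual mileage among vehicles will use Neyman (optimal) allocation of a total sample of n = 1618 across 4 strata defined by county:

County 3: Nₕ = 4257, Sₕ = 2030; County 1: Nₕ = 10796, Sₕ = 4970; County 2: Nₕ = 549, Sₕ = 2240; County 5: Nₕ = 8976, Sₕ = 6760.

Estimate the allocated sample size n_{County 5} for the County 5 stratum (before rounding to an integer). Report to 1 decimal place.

Neyman allocation: nₕ = n·NₕSₕ / Σⱼ NⱼSⱼ.
Σ NⱼSⱼ = 4257·2030 + 10796·4970 + 549·2240 + 8976·6760 = 1.2420535 × 10^8.
n_{County 5} = 1618·8976·6760 / (1.2420535 × 10^8) = 790.4.

790.4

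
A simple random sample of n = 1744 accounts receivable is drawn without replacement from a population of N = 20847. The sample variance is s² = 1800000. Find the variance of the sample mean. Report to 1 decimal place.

945.8

Under SRS without replacement, Var(ȳ) = (1 − f)·s²/n with f = n/N = 1744/20847 = 0.08365712.
Var(ȳ) = (1 − 0.08365712)·1800000/1744 = 0.91634288·1032.1101 = 945.76673.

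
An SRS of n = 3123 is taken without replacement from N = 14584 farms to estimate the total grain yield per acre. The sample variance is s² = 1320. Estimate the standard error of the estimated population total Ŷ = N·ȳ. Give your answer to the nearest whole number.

8405

Var(Ŷ) = N²·Var(ȳ) = N²·(1 − n/N)·s²/n.
f = 3123/14584 = 0.21413878; Var(ȳ) = 0.78586122·1320/3123 = 0.33216036.
Var(Ŷ) = 14584² · 0.33216036 = 7.0648202 × 10^7.
SE(Ŷ) = √(7.0648202 × 10^7) = 8405.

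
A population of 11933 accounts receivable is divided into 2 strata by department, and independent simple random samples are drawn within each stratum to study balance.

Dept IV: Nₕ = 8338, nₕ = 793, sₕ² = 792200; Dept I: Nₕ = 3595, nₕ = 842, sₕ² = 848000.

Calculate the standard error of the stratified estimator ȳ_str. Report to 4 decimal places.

Var(ȳ_str) = Σₕ Wₕ²(1 − fₕ)sₕ²/nₕ with Wₕ = Nₕ/N, N = 11933.
Dept IV: Wₕ = 0.69873460; term = 0.69873460²·(1 − 0.09510674)·792200/793 = 441.35038.
Dept I: Wₕ = 0.30126540; term = 0.30126540²·(1 − 0.23421419)·848000/842 = 69.998637.
Sum = 511.34902.
SE = √(511.34902) = 22.6130.

22.6130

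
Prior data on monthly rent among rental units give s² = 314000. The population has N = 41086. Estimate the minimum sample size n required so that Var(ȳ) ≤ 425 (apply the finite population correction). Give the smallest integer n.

726

Without fpc, n₀ = s²/D = 314000/425 = 738.8235.
With fpc, (1 − n/N)·s²/n ≤ D requires n ≥ n₀/(1 + n₀/N) = 738.8235/(1 + 738.8235/41086) = 725.7724.
Rounding up, n = 726.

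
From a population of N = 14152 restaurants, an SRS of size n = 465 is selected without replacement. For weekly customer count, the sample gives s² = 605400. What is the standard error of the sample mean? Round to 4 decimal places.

Under SRS without replacement, Var(ȳ) = (1 − f)·s²/n with f = n/N = 465/14152 = 0.03285755.
Var(ȳ) = (1 − 0.03285755)·605400/465 = 0.96714245·1301.9355 = 1259.1571.
SE(ȳ) = √(1259.1571) = 35.4846.

35.4846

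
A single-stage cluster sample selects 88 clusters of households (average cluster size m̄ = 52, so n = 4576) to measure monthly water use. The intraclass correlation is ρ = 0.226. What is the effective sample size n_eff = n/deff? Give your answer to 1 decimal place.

365.3

deff = 1 + (52 − 1)·0.226 = 1 + 11.526 = 12.526.
n_eff = 4576 / 12.526 = 365.3.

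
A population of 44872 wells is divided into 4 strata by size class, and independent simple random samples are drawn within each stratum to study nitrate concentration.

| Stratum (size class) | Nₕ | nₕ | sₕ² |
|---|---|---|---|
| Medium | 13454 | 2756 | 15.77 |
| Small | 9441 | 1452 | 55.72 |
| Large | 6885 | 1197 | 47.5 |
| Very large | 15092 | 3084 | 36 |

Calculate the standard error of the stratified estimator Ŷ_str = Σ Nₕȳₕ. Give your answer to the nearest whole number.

Var(Ŷ_str) = Σₕ Nₕ²(1 − fₕ)sₕ²/nₕ.
Medium: 13454²·(1 − 2756/13454)·15.77/2756 = 823581.34.
Small: 9441²·(1 − 1452/9441)·55.72/1452 = 2.8943757 × 10^6.
Large: 6885²·(1 − 1197/6885)·47.5/1197 = 1.5540429 × 10^6.
Very large: 15092²·(1 − 3084/15092)·36/3084 = 2.1154638 × 10^6.
Sum = 7.3874637 × 10^6.
SE = √(7.3874637 × 10^6) = 2718.

2718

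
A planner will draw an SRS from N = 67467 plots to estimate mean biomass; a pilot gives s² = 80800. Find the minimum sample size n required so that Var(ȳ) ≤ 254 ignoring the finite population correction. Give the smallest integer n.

319

Without fpc, n₀ = s²/D = 80800/254 = 318.1102.
Rounding up, n = 319.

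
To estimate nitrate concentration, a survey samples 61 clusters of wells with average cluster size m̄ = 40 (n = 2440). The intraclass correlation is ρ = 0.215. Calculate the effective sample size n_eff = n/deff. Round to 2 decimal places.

deff = 1 + (40 − 1)·0.215 = 1 + 8.385 = 9.385.
n_eff = 2440 / 9.385 = 259.99.

259.99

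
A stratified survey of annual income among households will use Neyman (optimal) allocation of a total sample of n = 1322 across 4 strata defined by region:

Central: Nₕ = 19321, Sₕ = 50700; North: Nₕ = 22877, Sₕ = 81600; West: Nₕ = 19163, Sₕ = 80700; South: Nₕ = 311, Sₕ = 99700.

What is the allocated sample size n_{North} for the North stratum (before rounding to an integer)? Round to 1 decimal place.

557.9

Neyman allocation: nₕ = n·NₕSₕ / Σⱼ NⱼSⱼ.
Σ NⱼSⱼ = 19321·50700 + 22877·81600 + 19163·80700 + 311·99700 = 4.4237987 × 10^9.
n_{North} = 1322·22877·81600 / (4.4237987 × 10^9) = 557.9.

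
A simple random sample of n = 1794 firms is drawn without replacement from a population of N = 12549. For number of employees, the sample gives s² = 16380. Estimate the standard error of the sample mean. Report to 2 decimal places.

2.80

Under SRS without replacement, Var(ȳ) = (1 − f)·s²/n with f = n/N = 1794/12549 = 0.14295960.
Var(ȳ) = (1 − 0.14295960)·16380/1794 = 0.85704040·9.1304348 = 7.8251515.
SE(ȳ) = √(7.8251515) = 2.80.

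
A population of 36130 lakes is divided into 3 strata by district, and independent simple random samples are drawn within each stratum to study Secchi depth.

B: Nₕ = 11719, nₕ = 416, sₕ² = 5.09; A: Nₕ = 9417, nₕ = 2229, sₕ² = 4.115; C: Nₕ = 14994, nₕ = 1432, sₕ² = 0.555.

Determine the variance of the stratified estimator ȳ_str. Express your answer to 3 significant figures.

Var(ȳ_str) = Σₕ Wₕ²(1 − fₕ)sₕ²/nₕ with Wₕ = Nₕ/N, N = 36130.
B: Wₕ = 0.32435649; term = 0.32435649²·(1 − 0.03549791)·5.09/416 = 0.0012415746.
A: Wₕ = 0.26064213; term = 0.26064213²·(1 − 0.23669959)·4.115/2229 = 9.5729213 × 10^-5.
C: Wₕ = 0.41500138; term = 0.41500138²·(1 − 0.09550487)·0.555/1432 = 6.0374742 × 10^-5.
Sum = 0.0013976786.

0.00140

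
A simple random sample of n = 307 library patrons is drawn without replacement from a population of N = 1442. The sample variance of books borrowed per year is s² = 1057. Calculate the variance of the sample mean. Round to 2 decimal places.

Under SRS without replacement, Var(ȳ) = (1 − f)·s²/n with f = n/N = 307/1442 = 0.21289875.
Var(ȳ) = (1 − 0.21289875)·1057/307 = 0.78710125·3.4429967 = 2.709987.

2.71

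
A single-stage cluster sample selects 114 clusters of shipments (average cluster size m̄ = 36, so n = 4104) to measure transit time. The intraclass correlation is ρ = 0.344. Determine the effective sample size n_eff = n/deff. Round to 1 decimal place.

deff = 1 + (36 − 1)·0.344 = 1 + 12.04 = 13.04.
n_eff = 4104 / 13.04 = 314.7.

314.7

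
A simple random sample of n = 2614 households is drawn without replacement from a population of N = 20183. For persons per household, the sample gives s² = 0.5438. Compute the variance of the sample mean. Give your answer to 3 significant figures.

Under SRS without replacement, Var(ȳ) = (1 − f)·s²/n with f = n/N = 2614/20183 = 0.12951494.
Var(ȳ) = (1 − 0.12951494)·0.5438/2614 = 0.87048506·2.0803366 × 10^-4 = 1.810902 × 10^-4.

1.81 × 10^-4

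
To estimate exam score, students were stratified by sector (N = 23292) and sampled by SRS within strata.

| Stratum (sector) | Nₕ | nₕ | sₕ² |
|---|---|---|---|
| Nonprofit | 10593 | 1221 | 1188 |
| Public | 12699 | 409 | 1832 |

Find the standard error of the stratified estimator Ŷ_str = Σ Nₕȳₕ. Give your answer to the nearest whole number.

Var(Ŷ_str) = Σₕ Nₕ²(1 − fₕ)sₕ²/nₕ.
Nonprofit: 10593²·(1 − 1221/10593)·1188/1221 = 9.6594418 × 10^7.
Public: 12699²·(1 − 409/12699)·1832/409 = 6.9907467 × 10^8.
Sum = 7.9566909 × 10^8.
SE = √(7.9566909 × 10^8) = 28208.

28208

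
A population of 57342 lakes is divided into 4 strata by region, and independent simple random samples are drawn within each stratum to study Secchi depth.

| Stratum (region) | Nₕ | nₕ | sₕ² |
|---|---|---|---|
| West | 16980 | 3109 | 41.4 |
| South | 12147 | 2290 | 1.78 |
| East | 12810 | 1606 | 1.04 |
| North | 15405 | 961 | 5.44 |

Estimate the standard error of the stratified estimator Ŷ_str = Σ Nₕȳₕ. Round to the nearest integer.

2141

Var(Ŷ_str) = Σₕ Nₕ²(1 − fₕ)sₕ²/nₕ.
West: 16980²·(1 − 3109/16980)·41.4/3109 = 3.136354 × 10^6.
South: 12147²·(1 − 2290/12147)·1.78/2290 = 93067.556.
East: 12810²·(1 − 1606/12810)·1.04/1606 = 92941.575.
North: 15405²·(1 − 961/15405)·5.44/961 = 1.2595769 × 10^6.
Sum = 4.58194 × 10^6.
SE = √(4.58194 × 10^6) = 2141.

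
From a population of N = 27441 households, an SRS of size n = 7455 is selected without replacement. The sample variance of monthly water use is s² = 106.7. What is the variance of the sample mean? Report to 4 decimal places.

Under SRS without replacement, Var(ȳ) = (1 − f)·s²/n with f = n/N = 7455/27441 = 0.27167377.
Var(ȳ) = (1 − 0.27167377)·106.7/7455 = 0.72832623·0.014312542 = 0.0104242.

0.0104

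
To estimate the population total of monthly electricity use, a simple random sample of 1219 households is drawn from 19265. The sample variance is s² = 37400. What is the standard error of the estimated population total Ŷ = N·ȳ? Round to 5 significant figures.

Var(Ŷ) = N²·Var(ȳ) = N²·(1 − n/N)·s²/n.
f = 1219/19265 = 0.06327537; Var(ȳ) = 0.93672463·37400/1219 = 28.739542.
Var(Ŷ) = 19265² · 28.739542 = 1.06664 × 10^10.
SE(Ŷ) = √(1.06664 × 10^10) = 103280.

103280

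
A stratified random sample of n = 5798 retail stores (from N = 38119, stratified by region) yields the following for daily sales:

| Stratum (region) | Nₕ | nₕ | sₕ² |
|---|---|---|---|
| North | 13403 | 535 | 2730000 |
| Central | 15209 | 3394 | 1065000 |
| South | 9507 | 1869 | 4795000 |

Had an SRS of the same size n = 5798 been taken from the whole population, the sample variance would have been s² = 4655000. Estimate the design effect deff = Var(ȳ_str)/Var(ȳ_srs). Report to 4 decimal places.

Var(ȳ_str) = Σ Wₕ²(1−fₕ)sₕ²/nₕ with Wₕ = Nₕ/38119:
  North: (13403/38119)²·(1−535/13403)·2730000/535 = 605.67401
  Central: (15209/38119)²·(1−3394/15209)·1065000/3394 = 38.805131
  South: (9507/38119)²·(1−1869/9507)·4795000/1869 = 128.20928
  → Var(ȳ_str) = 772.68842.
Var(ȳ_srs) = (1 − 5798/38119)·4655000/5798 = 680.74548.
deff = 772.68842 / 680.74548 = 1.1351.

1.1351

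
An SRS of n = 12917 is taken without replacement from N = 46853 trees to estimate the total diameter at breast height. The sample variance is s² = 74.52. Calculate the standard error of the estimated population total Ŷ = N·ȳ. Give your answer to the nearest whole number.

3029

Var(Ŷ) = N²·Var(ȳ) = N²·(1 − n/N)·s²/n.
f = 12917/46853 = 0.27569206; Var(ȳ) = 0.72430794·74.52/12917 = 0.004178635.
Var(Ŷ) = 46853² · 0.004178635 = 9.1729546 × 10^6.
SE(Ŷ) = √(9.1729546 × 10^6) = 3029.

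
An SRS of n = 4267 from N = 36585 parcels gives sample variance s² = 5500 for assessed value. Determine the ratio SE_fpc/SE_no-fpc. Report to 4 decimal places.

f = n/N = 4267/36585 = 0.11663250.
SE_no-fpc = √(s²/n) = 1.1353245; SE_fpc = √((1−f)s²/n) = 1.0670646.
Ratio = √(1−f) = 0.93987632.

0.9399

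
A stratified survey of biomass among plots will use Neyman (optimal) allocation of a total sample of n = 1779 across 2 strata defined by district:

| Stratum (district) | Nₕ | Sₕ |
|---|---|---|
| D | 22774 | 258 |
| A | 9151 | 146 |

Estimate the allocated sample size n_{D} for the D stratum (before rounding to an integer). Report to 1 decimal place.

1449.4

Neyman allocation: nₕ = n·NₕSₕ / Σⱼ NⱼSⱼ.
Σ NⱼSⱼ = 22774·258 + 9151·146 = 7.211738 × 10^6.
n_{D} = 1779·22774·258 / (7.211738 × 10^6) = 1449.4.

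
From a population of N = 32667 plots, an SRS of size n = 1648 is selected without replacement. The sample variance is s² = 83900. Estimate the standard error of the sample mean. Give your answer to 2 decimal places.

Under SRS without replacement, Var(ȳ) = (1 − f)·s²/n with f = n/N = 1648/32667 = 0.05044846.
Var(ȳ) = (1 − 0.05044846)·83900/1648 = 0.94955154·50.910194 = 48.341853.
SE(ȳ) = √(48.341853) = 6.95.

6.95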